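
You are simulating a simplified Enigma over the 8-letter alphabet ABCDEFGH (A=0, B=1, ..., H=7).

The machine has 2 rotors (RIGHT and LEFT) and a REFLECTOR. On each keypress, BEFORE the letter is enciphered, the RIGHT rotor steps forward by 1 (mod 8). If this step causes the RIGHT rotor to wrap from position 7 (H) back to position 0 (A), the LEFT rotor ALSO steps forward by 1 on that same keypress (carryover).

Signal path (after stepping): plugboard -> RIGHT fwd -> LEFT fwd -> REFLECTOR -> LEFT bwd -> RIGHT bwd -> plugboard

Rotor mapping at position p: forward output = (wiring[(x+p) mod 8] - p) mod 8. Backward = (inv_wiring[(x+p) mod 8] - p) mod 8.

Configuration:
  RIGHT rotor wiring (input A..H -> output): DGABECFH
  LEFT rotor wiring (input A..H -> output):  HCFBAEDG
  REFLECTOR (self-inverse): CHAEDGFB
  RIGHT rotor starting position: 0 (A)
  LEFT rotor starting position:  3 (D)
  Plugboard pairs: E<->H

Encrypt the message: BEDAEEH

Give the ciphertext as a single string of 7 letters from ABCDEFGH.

Char 1 ('B'): step: R->1, L=3; B->plug->B->R->H->L->C->refl->A->L'->D->R'->D->plug->D
Char 2 ('E'): step: R->2, L=3; E->plug->H->R->E->L->D->refl->E->L'->F->R'->F->plug->F
Char 3 ('D'): step: R->3, L=3; D->plug->D->R->C->L->B->refl->H->L'->G->R'->A->plug->A
Char 4 ('A'): step: R->4, L=3; A->plug->A->R->A->L->G->refl->F->L'->B->R'->C->plug->C
Char 5 ('E'): step: R->5, L=3; E->plug->H->R->H->L->C->refl->A->L'->D->R'->F->plug->F
Char 6 ('E'): step: R->6, L=3; E->plug->H->R->E->L->D->refl->E->L'->F->R'->C->plug->C
Char 7 ('H'): step: R->7, L=3; H->plug->E->R->C->L->B->refl->H->L'->G->R'->H->plug->E

Answer: DFACFCE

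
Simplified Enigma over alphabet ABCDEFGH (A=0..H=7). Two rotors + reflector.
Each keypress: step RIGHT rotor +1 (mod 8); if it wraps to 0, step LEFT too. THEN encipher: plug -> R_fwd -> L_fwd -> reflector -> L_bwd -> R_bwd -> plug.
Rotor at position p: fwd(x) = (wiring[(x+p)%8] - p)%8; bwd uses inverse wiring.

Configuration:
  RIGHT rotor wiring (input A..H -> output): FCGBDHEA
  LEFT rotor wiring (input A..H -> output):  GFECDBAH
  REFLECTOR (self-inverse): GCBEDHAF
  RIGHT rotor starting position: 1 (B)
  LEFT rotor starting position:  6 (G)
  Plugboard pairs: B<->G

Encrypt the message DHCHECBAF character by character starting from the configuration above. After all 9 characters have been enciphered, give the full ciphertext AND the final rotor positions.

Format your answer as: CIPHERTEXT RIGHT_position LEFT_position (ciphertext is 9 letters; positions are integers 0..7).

Answer: GAECHGAFG 2 7

Derivation:
Char 1 ('D'): step: R->2, L=6; D->plug->D->R->F->L->E->refl->D->L'->H->R'->B->plug->G
Char 2 ('H'): step: R->3, L=6; H->plug->H->R->D->L->H->refl->F->L'->G->R'->A->plug->A
Char 3 ('C'): step: R->4, L=6; C->plug->C->R->A->L->C->refl->B->L'->B->R'->E->plug->E
Char 4 ('H'): step: R->5, L=6; H->plug->H->R->G->L->F->refl->H->L'->D->R'->C->plug->C
Char 5 ('E'): step: R->6, L=6; E->plug->E->R->A->L->C->refl->B->L'->B->R'->H->plug->H
Char 6 ('C'): step: R->7, L=6; C->plug->C->R->D->L->H->refl->F->L'->G->R'->B->plug->G
Char 7 ('B'): step: R->0, L->7 (L advanced); B->plug->G->R->E->L->D->refl->E->L'->F->R'->A->plug->A
Char 8 ('A'): step: R->1, L=7; A->plug->A->R->B->L->H->refl->F->L'->D->R'->F->plug->F
Char 9 ('F'): step: R->2, L=7; F->plug->F->R->G->L->C->refl->B->L'->H->R'->B->plug->G
Final: ciphertext=GAECHGAFG, RIGHT=2, LEFT=7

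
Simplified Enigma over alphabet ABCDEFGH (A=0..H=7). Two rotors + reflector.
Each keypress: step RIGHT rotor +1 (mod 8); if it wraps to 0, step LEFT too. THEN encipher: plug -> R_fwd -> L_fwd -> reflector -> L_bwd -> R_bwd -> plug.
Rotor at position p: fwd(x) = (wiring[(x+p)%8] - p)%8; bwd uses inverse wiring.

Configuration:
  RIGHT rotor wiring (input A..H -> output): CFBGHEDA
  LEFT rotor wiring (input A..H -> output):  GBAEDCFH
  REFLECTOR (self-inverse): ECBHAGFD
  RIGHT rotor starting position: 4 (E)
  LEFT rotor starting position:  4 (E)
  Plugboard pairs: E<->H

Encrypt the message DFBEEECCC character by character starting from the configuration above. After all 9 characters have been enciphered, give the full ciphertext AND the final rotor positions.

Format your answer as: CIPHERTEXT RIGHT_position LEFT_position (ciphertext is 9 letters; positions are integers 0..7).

Char 1 ('D'): step: R->5, L=4; D->plug->D->R->F->L->F->refl->G->L'->B->R'->G->plug->G
Char 2 ('F'): step: R->6, L=4; F->plug->F->R->A->L->H->refl->D->L'->D->R'->E->plug->H
Char 3 ('B'): step: R->7, L=4; B->plug->B->R->D->L->D->refl->H->L'->A->R'->F->plug->F
Char 4 ('E'): step: R->0, L->5 (L advanced); E->plug->H->R->A->L->F->refl->G->L'->H->R'->E->plug->H
Char 5 ('E'): step: R->1, L=5; E->plug->H->R->B->L->A->refl->E->L'->E->R'->A->plug->A
Char 6 ('E'): step: R->2, L=5; E->plug->H->R->D->L->B->refl->C->L'->C->R'->D->plug->D
Char 7 ('C'): step: R->3, L=5; C->plug->C->R->B->L->A->refl->E->L'->E->R'->B->plug->B
Char 8 ('C'): step: R->4, L=5; C->plug->C->R->H->L->G->refl->F->L'->A->R'->B->plug->B
Char 9 ('C'): step: R->5, L=5; C->plug->C->R->D->L->B->refl->C->L'->C->R'->H->plug->E
Final: ciphertext=GHFHADBBE, RIGHT=5, LEFT=5

Answer: GHFHADBBE 5 5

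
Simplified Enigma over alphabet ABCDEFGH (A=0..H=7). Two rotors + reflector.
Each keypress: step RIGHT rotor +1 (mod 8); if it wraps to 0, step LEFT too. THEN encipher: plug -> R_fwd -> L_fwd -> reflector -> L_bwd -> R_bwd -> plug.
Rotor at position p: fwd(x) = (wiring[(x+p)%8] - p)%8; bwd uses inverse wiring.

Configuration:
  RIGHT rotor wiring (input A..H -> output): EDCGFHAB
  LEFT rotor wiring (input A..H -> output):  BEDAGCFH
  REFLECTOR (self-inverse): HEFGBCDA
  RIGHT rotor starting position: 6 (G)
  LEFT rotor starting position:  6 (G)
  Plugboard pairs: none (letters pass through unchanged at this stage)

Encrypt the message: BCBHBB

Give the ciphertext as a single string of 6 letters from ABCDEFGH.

Answer: CHAGFC

Derivation:
Char 1 ('B'): step: R->7, L=6; B->plug->B->R->F->L->C->refl->F->L'->E->R'->C->plug->C
Char 2 ('C'): step: R->0, L->7 (L advanced); C->plug->C->R->C->L->F->refl->C->L'->B->R'->H->plug->H
Char 3 ('B'): step: R->1, L=7; B->plug->B->R->B->L->C->refl->F->L'->C->R'->A->plug->A
Char 4 ('H'): step: R->2, L=7; H->plug->H->R->B->L->C->refl->F->L'->C->R'->G->plug->G
Char 5 ('B'): step: R->3, L=7; B->plug->B->R->C->L->F->refl->C->L'->B->R'->F->plug->F
Char 6 ('B'): step: R->4, L=7; B->plug->B->R->D->L->E->refl->B->L'->E->R'->C->plug->C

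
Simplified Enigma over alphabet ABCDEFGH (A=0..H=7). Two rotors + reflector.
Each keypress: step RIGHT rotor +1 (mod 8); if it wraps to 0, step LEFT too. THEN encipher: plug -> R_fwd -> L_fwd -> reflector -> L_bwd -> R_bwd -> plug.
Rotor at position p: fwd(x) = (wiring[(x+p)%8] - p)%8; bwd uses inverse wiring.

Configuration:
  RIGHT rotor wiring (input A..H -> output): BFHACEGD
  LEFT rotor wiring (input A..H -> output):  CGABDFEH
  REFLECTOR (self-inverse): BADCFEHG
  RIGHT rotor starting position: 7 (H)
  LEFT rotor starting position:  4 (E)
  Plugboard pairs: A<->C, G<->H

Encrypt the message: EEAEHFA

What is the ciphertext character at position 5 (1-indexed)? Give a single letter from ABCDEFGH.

Char 1 ('E'): step: R->0, L->5 (L advanced); E->plug->E->R->C->L->C->refl->D->L'->F->R'->B->plug->B
Char 2 ('E'): step: R->1, L=5; E->plug->E->R->D->L->F->refl->E->L'->G->R'->B->plug->B
Char 3 ('A'): step: R->2, L=5; A->plug->C->R->A->L->A->refl->B->L'->E->R'->E->plug->E
Char 4 ('E'): step: R->3, L=5; E->plug->E->R->A->L->A->refl->B->L'->E->R'->H->plug->G
Char 5 ('H'): step: R->4, L=5; H->plug->G->R->D->L->F->refl->E->L'->G->R'->A->plug->C

C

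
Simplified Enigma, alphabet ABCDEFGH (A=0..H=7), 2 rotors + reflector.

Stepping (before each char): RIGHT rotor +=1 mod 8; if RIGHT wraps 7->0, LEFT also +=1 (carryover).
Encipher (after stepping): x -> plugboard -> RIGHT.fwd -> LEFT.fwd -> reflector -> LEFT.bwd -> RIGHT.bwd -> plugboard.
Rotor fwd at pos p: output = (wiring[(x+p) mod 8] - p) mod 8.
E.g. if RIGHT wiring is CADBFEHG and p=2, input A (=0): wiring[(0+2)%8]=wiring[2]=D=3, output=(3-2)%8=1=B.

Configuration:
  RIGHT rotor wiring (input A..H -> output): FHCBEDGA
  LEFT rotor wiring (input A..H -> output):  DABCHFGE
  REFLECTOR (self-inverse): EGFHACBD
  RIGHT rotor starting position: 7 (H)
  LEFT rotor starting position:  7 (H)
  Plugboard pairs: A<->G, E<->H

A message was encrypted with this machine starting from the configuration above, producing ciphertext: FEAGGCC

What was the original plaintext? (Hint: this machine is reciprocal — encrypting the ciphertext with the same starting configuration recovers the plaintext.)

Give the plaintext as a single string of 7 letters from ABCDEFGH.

Char 1 ('F'): step: R->0, L->0 (L advanced); F->plug->F->R->D->L->C->refl->F->L'->F->R'->A->plug->G
Char 2 ('E'): step: R->1, L=0; E->plug->H->R->E->L->H->refl->D->L'->A->R'->C->plug->C
Char 3 ('A'): step: R->2, L=0; A->plug->G->R->D->L->C->refl->F->L'->F->R'->H->plug->E
Char 4 ('G'): step: R->3, L=0; G->plug->A->R->G->L->G->refl->B->L'->C->R'->F->plug->F
Char 5 ('G'): step: R->4, L=0; G->plug->A->R->A->L->D->refl->H->L'->E->R'->D->plug->D
Char 6 ('C'): step: R->5, L=0; C->plug->C->R->D->L->C->refl->F->L'->F->R'->F->plug->F
Char 7 ('C'): step: R->6, L=0; C->plug->C->R->H->L->E->refl->A->L'->B->R'->D->plug->D

Answer: GCEFDFD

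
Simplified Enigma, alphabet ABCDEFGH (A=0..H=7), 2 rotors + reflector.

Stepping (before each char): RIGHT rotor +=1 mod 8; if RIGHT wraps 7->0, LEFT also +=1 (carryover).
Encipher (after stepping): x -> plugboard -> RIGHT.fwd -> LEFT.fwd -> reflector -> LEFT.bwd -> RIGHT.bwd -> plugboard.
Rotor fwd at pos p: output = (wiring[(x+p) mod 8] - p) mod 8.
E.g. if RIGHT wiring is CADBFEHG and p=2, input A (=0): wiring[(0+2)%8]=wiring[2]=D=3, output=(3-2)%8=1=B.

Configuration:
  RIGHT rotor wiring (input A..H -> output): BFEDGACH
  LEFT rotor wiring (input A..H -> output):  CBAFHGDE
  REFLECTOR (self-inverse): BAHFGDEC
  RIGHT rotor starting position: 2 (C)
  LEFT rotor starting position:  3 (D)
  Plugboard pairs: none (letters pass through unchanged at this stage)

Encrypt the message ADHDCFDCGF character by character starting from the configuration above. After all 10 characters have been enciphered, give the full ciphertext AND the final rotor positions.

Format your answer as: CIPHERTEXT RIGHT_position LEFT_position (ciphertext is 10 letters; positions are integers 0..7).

Char 1 ('A'): step: R->3, L=3; A->plug->A->R->A->L->C->refl->H->L'->F->R'->C->plug->C
Char 2 ('D'): step: R->4, L=3; D->plug->D->R->D->L->A->refl->B->L'->E->R'->B->plug->B
Char 3 ('H'): step: R->5, L=3; H->plug->H->R->B->L->E->refl->G->L'->G->R'->G->plug->G
Char 4 ('D'): step: R->6, L=3; D->plug->D->R->H->L->F->refl->D->L'->C->R'->H->plug->H
Char 5 ('C'): step: R->7, L=3; C->plug->C->R->G->L->G->refl->E->L'->B->R'->G->plug->G
Char 6 ('F'): step: R->0, L->4 (L advanced); F->plug->F->R->A->L->D->refl->F->L'->F->R'->B->plug->B
Char 7 ('D'): step: R->1, L=4; D->plug->D->R->F->L->F->refl->D->L'->A->R'->H->plug->H
Char 8 ('C'): step: R->2, L=4; C->plug->C->R->E->L->G->refl->E->L'->G->R'->D->plug->D
Char 9 ('G'): step: R->3, L=4; G->plug->G->R->C->L->H->refl->C->L'->B->R'->H->plug->H
Char 10 ('F'): step: R->4, L=4; F->plug->F->R->B->L->C->refl->H->L'->C->R'->A->plug->A
Final: ciphertext=CBGHGBHDHA, RIGHT=4, LEFT=4

Answer: CBGHGBHDHA 4 4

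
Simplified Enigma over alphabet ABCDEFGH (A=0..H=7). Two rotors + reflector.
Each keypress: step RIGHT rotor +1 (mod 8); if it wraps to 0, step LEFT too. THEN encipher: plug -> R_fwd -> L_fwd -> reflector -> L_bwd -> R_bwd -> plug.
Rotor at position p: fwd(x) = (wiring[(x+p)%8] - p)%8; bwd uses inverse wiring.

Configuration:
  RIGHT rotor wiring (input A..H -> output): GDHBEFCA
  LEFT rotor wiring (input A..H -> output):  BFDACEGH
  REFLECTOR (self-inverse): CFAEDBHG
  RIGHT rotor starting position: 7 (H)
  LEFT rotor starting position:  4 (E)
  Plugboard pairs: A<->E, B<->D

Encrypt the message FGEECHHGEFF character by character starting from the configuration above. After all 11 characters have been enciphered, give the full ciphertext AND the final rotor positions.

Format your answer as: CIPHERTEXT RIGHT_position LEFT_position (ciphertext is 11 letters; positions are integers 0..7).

Char 1 ('F'): step: R->0, L->5 (L advanced); F->plug->F->R->F->L->G->refl->H->L'->A->R'->H->plug->H
Char 2 ('G'): step: R->1, L=5; G->plug->G->R->H->L->F->refl->B->L'->B->R'->F->plug->F
Char 3 ('E'): step: R->2, L=5; E->plug->A->R->F->L->G->refl->H->L'->A->R'->E->plug->A
Char 4 ('E'): step: R->3, L=5; E->plug->A->R->G->L->D->refl->E->L'->D->R'->F->plug->F
Char 5 ('C'): step: R->4, L=5; C->plug->C->R->G->L->D->refl->E->L'->D->R'->G->plug->G
Char 6 ('H'): step: R->5, L=5; H->plug->H->R->H->L->F->refl->B->L'->B->R'->D->plug->B
Char 7 ('H'): step: R->6, L=5; H->plug->H->R->H->L->F->refl->B->L'->B->R'->E->plug->A
Char 8 ('G'): step: R->7, L=5; G->plug->G->R->G->L->D->refl->E->L'->D->R'->H->plug->H
Char 9 ('E'): step: R->0, L->6 (L advanced); E->plug->A->R->G->L->E->refl->D->L'->C->R'->G->plug->G
Char 10 ('F'): step: R->1, L=6; F->plug->F->R->B->L->B->refl->F->L'->E->R'->E->plug->A
Char 11 ('F'): step: R->2, L=6; F->plug->F->R->G->L->E->refl->D->L'->C->R'->C->plug->C
Final: ciphertext=HFAFGBAHGAC, RIGHT=2, LEFT=6

Answer: HFAFGBAHGAC 2 6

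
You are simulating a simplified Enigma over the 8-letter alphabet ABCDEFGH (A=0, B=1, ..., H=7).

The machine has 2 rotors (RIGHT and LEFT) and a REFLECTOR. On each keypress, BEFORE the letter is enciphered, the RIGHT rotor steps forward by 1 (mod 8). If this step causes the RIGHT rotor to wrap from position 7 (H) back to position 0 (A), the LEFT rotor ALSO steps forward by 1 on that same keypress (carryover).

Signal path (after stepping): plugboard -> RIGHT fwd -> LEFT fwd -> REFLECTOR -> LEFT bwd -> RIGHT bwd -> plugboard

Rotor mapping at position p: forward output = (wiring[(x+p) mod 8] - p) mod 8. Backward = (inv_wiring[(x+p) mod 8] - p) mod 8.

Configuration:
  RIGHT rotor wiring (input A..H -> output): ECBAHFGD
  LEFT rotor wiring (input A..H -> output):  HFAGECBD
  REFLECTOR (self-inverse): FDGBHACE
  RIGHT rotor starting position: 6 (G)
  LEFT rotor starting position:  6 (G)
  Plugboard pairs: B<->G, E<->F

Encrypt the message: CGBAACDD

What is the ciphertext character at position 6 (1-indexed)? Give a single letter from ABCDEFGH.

Char 1 ('C'): step: R->7, L=6; C->plug->C->R->D->L->H->refl->E->L'->H->R'->H->plug->H
Char 2 ('G'): step: R->0, L->7 (L advanced); G->plug->B->R->C->L->G->refl->C->L'->H->R'->E->plug->F
Char 3 ('B'): step: R->1, L=7; B->plug->G->R->C->L->G->refl->C->L'->H->R'->C->plug->C
Char 4 ('A'): step: R->2, L=7; A->plug->A->R->H->L->C->refl->G->L'->C->R'->G->plug->B
Char 5 ('A'): step: R->3, L=7; A->plug->A->R->F->L->F->refl->A->L'->B->R'->F->plug->E
Char 6 ('C'): step: R->4, L=7; C->plug->C->R->C->L->G->refl->C->L'->H->R'->D->plug->D

D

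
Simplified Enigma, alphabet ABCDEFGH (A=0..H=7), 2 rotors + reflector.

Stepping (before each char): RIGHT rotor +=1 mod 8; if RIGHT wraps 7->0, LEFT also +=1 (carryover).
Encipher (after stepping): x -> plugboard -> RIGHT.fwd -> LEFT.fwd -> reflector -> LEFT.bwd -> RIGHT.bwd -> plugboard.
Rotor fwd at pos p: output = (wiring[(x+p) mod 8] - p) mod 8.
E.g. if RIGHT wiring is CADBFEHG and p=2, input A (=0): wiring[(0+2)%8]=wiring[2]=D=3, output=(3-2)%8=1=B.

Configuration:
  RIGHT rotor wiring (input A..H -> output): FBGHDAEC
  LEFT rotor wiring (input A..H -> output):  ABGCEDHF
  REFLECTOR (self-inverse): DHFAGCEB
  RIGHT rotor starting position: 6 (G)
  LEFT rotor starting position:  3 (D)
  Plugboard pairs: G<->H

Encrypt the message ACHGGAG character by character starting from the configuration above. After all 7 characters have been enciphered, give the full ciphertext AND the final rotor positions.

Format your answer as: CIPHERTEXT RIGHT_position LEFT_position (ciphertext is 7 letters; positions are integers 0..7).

Answer: BAFADBC 5 4

Derivation:
Char 1 ('A'): step: R->7, L=3; A->plug->A->R->D->L->E->refl->G->L'->G->R'->B->plug->B
Char 2 ('C'): step: R->0, L->4 (L advanced); C->plug->C->R->G->L->C->refl->F->L'->F->R'->A->plug->A
Char 3 ('H'): step: R->1, L=4; H->plug->G->R->B->L->H->refl->B->L'->D->R'->F->plug->F
Char 4 ('G'): step: R->2, L=4; G->plug->H->R->H->L->G->refl->E->L'->E->R'->A->plug->A
Char 5 ('G'): step: R->3, L=4; G->plug->H->R->D->L->B->refl->H->L'->B->R'->D->plug->D
Char 6 ('A'): step: R->4, L=4; A->plug->A->R->H->L->G->refl->E->L'->E->R'->B->plug->B
Char 7 ('G'): step: R->5, L=4; G->plug->H->R->G->L->C->refl->F->L'->F->R'->C->plug->C
Final: ciphertext=BAFADBC, RIGHT=5, LEFT=4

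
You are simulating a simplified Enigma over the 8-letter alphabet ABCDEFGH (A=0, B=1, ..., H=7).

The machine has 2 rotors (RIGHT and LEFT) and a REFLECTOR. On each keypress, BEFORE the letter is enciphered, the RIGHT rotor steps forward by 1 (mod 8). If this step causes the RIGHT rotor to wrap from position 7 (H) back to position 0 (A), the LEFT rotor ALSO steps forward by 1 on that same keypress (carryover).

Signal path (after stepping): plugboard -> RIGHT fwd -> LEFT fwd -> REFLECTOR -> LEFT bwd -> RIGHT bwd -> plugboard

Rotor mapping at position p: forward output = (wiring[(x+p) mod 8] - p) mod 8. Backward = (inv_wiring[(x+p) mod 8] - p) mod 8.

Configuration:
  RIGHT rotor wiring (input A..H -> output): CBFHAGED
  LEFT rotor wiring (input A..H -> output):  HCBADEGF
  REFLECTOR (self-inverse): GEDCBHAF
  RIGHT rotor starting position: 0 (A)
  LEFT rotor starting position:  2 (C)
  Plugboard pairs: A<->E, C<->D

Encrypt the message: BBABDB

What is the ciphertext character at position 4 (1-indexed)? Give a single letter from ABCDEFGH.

Char 1 ('B'): step: R->1, L=2; B->plug->B->R->E->L->E->refl->B->L'->C->R'->G->plug->G
Char 2 ('B'): step: R->2, L=2; B->plug->B->R->F->L->D->refl->C->L'->D->R'->A->plug->E
Char 3 ('A'): step: R->3, L=2; A->plug->E->R->A->L->H->refl->F->L'->G->R'->G->plug->G
Char 4 ('B'): step: R->4, L=2; B->plug->B->R->C->L->B->refl->E->L'->E->R'->A->plug->E

E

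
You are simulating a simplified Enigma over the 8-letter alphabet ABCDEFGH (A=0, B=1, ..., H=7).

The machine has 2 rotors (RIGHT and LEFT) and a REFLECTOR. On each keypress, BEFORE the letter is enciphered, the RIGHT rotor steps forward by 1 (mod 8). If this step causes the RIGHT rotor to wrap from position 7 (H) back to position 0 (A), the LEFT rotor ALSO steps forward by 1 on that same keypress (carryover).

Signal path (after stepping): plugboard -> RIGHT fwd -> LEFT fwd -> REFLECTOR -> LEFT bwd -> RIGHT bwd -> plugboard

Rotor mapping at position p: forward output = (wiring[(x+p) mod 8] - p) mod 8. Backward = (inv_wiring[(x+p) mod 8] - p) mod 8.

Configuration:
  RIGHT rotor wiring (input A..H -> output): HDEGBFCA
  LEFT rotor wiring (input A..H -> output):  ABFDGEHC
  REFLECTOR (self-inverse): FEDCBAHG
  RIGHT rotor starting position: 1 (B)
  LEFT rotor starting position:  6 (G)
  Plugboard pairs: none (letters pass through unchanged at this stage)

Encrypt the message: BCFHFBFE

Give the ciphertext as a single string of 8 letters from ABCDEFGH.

Answer: CADFCABF

Derivation:
Char 1 ('B'): step: R->2, L=6; B->plug->B->R->E->L->H->refl->G->L'->H->R'->C->plug->C
Char 2 ('C'): step: R->3, L=6; C->plug->C->R->C->L->C->refl->D->L'->D->R'->A->plug->A
Char 3 ('F'): step: R->4, L=6; F->plug->F->R->H->L->G->refl->H->L'->E->R'->D->plug->D
Char 4 ('H'): step: R->5, L=6; H->plug->H->R->E->L->H->refl->G->L'->H->R'->F->plug->F
Char 5 ('F'): step: R->6, L=6; F->plug->F->R->A->L->B->refl->E->L'->B->R'->C->plug->C
Char 6 ('B'): step: R->7, L=6; B->plug->B->R->A->L->B->refl->E->L'->B->R'->A->plug->A
Char 7 ('F'): step: R->0, L->7 (L advanced); F->plug->F->R->F->L->H->refl->G->L'->D->R'->B->plug->B
Char 8 ('E'): step: R->1, L=7; E->plug->E->R->E->L->E->refl->B->L'->B->R'->F->plug->F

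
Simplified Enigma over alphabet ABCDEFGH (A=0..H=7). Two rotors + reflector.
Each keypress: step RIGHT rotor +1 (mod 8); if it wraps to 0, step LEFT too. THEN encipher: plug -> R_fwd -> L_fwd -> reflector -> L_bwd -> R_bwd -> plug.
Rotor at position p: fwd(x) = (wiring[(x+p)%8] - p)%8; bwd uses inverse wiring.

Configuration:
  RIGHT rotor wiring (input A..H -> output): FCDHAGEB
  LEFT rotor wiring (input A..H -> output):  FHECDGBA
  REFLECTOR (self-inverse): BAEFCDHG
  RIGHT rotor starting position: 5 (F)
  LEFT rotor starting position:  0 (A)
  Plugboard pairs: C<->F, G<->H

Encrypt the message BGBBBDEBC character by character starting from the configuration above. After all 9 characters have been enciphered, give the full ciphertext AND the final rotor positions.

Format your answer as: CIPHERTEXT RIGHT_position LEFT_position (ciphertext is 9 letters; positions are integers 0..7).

Answer: HCAEEAAGD 6 1

Derivation:
Char 1 ('B'): step: R->6, L=0; B->plug->B->R->D->L->C->refl->E->L'->C->R'->G->plug->H
Char 2 ('G'): step: R->7, L=0; G->plug->H->R->F->L->G->refl->H->L'->B->R'->F->plug->C
Char 3 ('B'): step: R->0, L->1 (L advanced); B->plug->B->R->C->L->B->refl->A->L'->F->R'->A->plug->A
Char 4 ('B'): step: R->1, L=1; B->plug->B->R->C->L->B->refl->A->L'->F->R'->E->plug->E
Char 5 ('B'): step: R->2, L=1; B->plug->B->R->F->L->A->refl->B->L'->C->R'->E->plug->E
Char 6 ('D'): step: R->3, L=1; D->plug->D->R->B->L->D->refl->F->L'->E->R'->A->plug->A
Char 7 ('E'): step: R->4, L=1; E->plug->E->R->B->L->D->refl->F->L'->E->R'->A->plug->A
Char 8 ('B'): step: R->5, L=1; B->plug->B->R->H->L->E->refl->C->L'->D->R'->H->plug->G
Char 9 ('C'): step: R->6, L=1; C->plug->F->R->B->L->D->refl->F->L'->E->R'->D->plug->D
Final: ciphertext=HCAEEAAGD, RIGHT=6, LEFT=1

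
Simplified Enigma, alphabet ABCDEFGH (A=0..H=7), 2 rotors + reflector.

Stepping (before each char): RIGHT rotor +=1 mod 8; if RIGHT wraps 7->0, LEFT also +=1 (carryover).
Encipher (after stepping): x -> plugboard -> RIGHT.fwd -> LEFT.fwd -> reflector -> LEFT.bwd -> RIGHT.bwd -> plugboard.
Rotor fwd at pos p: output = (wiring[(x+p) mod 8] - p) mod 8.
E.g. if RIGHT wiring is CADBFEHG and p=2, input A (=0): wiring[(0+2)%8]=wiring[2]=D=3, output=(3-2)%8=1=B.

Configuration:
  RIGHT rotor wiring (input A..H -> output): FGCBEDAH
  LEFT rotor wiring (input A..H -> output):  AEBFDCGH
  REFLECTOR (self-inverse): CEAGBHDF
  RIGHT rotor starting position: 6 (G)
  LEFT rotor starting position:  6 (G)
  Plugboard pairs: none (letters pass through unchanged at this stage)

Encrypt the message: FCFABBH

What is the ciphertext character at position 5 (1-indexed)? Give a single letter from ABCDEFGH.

Char 1 ('F'): step: R->7, L=6; F->plug->F->R->F->L->H->refl->F->L'->G->R'->B->plug->B
Char 2 ('C'): step: R->0, L->7 (L advanced); C->plug->C->R->C->L->F->refl->H->L'->H->R'->H->plug->H
Char 3 ('F'): step: R->1, L=7; F->plug->F->R->H->L->H->refl->F->L'->C->R'->E->plug->E
Char 4 ('A'): step: R->2, L=7; A->plug->A->R->A->L->A->refl->C->L'->D->R'->G->plug->G
Char 5 ('B'): step: R->3, L=7; B->plug->B->R->B->L->B->refl->E->L'->F->R'->D->plug->D

D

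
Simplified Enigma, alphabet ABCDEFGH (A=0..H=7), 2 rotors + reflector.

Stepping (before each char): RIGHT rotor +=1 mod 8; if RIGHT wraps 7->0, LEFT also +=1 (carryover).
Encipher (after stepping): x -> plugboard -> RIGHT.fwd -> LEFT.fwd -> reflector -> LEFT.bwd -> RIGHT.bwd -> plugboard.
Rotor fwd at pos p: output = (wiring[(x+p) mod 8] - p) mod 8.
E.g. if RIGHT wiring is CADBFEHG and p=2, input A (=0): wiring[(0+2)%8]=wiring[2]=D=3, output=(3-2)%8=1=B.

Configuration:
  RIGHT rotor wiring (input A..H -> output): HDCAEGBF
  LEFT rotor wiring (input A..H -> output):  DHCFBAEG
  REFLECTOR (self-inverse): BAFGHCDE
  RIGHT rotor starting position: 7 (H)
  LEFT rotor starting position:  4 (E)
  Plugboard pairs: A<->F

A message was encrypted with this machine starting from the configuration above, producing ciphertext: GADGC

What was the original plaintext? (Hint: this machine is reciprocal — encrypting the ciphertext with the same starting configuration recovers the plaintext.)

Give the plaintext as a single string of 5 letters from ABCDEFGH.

Answer: FDGCH

Derivation:
Char 1 ('G'): step: R->0, L->5 (L advanced); G->plug->G->R->B->L->H->refl->E->L'->H->R'->A->plug->F
Char 2 ('A'): step: R->1, L=5; A->plug->F->R->A->L->D->refl->G->L'->D->R'->D->plug->D
Char 3 ('D'): step: R->2, L=5; D->plug->D->R->E->L->C->refl->F->L'->F->R'->G->plug->G
Char 4 ('G'): step: R->3, L=5; G->plug->G->R->A->L->D->refl->G->L'->D->R'->C->plug->C
Char 5 ('C'): step: R->4, L=5; C->plug->C->R->F->L->F->refl->C->L'->E->R'->H->plug->H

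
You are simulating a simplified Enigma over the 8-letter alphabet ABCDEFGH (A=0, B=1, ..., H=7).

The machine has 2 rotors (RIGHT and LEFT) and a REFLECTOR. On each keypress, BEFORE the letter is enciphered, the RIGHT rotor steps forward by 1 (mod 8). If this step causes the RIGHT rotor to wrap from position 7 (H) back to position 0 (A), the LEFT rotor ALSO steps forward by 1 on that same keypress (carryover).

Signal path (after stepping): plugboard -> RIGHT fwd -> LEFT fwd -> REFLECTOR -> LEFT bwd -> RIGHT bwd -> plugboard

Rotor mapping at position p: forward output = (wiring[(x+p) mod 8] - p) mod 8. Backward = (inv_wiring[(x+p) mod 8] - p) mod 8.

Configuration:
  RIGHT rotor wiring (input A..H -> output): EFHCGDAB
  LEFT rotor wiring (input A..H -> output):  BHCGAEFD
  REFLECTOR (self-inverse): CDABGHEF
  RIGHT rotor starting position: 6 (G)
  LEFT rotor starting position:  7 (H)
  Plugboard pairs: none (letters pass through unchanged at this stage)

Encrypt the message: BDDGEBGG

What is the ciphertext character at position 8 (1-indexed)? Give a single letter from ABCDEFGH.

Char 1 ('B'): step: R->7, L=7; B->plug->B->R->F->L->B->refl->D->L'->D->R'->E->plug->E
Char 2 ('D'): step: R->0, L->0 (L advanced); D->plug->D->R->C->L->C->refl->A->L'->E->R'->A->plug->A
Char 3 ('D'): step: R->1, L=0; D->plug->D->R->F->L->E->refl->G->L'->D->R'->H->plug->H
Char 4 ('G'): step: R->2, L=0; G->plug->G->R->C->L->C->refl->A->L'->E->R'->C->plug->C
Char 5 ('E'): step: R->3, L=0; E->plug->E->R->G->L->F->refl->H->L'->B->R'->F->plug->F
Char 6 ('B'): step: R->4, L=0; B->plug->B->R->H->L->D->refl->B->L'->A->R'->E->plug->E
Char 7 ('G'): step: R->5, L=0; G->plug->G->R->F->L->E->refl->G->L'->D->R'->B->plug->B
Char 8 ('G'): step: R->6, L=0; G->plug->G->R->A->L->B->refl->D->L'->H->R'->D->plug->D

D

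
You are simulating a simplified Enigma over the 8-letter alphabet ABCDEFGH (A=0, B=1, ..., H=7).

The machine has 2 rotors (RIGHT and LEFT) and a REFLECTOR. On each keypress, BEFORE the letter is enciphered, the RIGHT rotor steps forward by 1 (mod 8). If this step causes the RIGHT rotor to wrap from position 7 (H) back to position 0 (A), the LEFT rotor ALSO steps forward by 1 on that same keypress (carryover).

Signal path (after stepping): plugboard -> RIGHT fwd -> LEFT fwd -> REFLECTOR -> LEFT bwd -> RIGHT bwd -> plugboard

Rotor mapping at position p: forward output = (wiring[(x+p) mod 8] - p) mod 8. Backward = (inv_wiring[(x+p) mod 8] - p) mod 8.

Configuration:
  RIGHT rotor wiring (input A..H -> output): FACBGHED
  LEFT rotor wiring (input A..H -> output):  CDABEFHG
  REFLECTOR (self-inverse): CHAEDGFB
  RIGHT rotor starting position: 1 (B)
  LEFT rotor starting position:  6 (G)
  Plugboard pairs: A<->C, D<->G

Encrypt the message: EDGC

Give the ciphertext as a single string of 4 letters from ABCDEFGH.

Char 1 ('E'): step: R->2, L=6; E->plug->E->R->C->L->E->refl->D->L'->F->R'->D->plug->G
Char 2 ('D'): step: R->3, L=6; D->plug->G->R->F->L->D->refl->E->L'->C->R'->F->plug->F
Char 3 ('G'): step: R->4, L=6; G->plug->D->R->H->L->H->refl->B->L'->A->R'->C->plug->A
Char 4 ('C'): step: R->5, L=6; C->plug->A->R->C->L->E->refl->D->L'->F->R'->F->plug->F

Answer: GFAF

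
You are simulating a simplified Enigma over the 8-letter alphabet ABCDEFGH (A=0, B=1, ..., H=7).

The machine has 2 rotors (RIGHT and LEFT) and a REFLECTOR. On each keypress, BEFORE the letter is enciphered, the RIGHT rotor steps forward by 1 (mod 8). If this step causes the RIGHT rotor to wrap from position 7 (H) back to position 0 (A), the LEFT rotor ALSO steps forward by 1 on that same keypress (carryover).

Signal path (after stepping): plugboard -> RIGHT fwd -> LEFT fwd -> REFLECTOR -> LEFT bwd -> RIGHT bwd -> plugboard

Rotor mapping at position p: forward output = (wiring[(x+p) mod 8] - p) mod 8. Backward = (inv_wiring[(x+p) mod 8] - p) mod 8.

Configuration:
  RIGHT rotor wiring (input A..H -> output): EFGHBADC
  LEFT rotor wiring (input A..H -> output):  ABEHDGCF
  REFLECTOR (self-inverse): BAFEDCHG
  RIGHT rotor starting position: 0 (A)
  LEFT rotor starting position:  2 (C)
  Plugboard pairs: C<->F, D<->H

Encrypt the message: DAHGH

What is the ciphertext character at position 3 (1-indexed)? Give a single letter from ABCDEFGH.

Char 1 ('D'): step: R->1, L=2; D->plug->H->R->D->L->E->refl->D->L'->F->R'->B->plug->B
Char 2 ('A'): step: R->2, L=2; A->plug->A->R->E->L->A->refl->B->L'->C->R'->G->plug->G
Char 3 ('H'): step: R->3, L=2; H->plug->D->R->A->L->C->refl->F->L'->B->R'->F->plug->C

C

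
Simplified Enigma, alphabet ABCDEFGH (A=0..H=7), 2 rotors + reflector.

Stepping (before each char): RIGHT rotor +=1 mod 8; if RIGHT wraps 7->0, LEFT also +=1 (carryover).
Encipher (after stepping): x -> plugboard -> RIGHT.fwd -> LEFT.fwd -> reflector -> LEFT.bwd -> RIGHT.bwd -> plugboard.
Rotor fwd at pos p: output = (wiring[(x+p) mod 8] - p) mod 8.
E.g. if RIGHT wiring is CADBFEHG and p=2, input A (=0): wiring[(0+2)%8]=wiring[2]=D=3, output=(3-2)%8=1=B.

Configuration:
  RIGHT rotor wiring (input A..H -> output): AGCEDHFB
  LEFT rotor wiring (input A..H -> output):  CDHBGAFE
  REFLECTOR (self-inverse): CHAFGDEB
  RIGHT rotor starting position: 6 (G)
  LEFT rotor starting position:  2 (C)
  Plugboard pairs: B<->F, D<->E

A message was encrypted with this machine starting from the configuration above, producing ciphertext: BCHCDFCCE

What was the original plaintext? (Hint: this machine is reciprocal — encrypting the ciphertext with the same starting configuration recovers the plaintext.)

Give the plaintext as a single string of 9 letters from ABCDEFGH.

Answer: GHGFGGBHH

Derivation:
Char 1 ('B'): step: R->7, L=2; B->plug->F->R->E->L->D->refl->F->L'->A->R'->G->plug->G
Char 2 ('C'): step: R->0, L->3 (L advanced); C->plug->C->R->C->L->F->refl->D->L'->B->R'->H->plug->H
Char 3 ('H'): step: R->1, L=3; H->plug->H->R->H->L->E->refl->G->L'->A->R'->G->plug->G
Char 4 ('C'): step: R->2, L=3; C->plug->C->R->B->L->D->refl->F->L'->C->R'->B->plug->F
Char 5 ('D'): step: R->3, L=3; D->plug->E->R->G->L->A->refl->C->L'->D->R'->G->plug->G
Char 6 ('F'): step: R->4, L=3; F->plug->B->R->D->L->C->refl->A->L'->G->R'->G->plug->G
Char 7 ('C'): step: R->5, L=3; C->plug->C->R->E->L->B->refl->H->L'->F->R'->F->plug->B
Char 8 ('C'): step: R->6, L=3; C->plug->C->R->C->L->F->refl->D->L'->B->R'->H->plug->H
Char 9 ('E'): step: R->7, L=3; E->plug->D->R->D->L->C->refl->A->L'->G->R'->H->plug->H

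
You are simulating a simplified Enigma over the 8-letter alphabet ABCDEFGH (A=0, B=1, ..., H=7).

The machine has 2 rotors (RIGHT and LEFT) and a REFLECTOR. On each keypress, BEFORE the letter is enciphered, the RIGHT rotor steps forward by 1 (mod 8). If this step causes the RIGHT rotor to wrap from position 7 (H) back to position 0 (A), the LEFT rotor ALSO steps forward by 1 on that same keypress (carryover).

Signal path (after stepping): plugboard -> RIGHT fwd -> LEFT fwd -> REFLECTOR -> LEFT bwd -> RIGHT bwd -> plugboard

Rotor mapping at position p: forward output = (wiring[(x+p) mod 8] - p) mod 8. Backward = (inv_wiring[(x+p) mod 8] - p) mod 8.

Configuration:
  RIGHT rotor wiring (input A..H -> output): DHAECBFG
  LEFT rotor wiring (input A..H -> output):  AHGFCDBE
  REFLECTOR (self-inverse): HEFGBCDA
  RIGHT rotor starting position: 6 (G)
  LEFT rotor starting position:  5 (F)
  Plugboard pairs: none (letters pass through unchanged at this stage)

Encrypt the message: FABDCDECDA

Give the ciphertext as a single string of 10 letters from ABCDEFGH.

Char 1 ('F'): step: R->7, L=5; F->plug->F->R->D->L->D->refl->G->L'->A->R'->C->plug->C
Char 2 ('A'): step: R->0, L->6 (L advanced); A->plug->A->R->D->L->B->refl->E->L'->G->R'->H->plug->H
Char 3 ('B'): step: R->1, L=6; B->plug->B->R->H->L->F->refl->C->L'->C->R'->H->plug->H
Char 4 ('D'): step: R->2, L=6; D->plug->D->R->H->L->F->refl->C->L'->C->R'->B->plug->B
Char 5 ('C'): step: R->3, L=6; C->plug->C->R->G->L->E->refl->B->L'->D->R'->E->plug->E
Char 6 ('D'): step: R->4, L=6; D->plug->D->R->C->L->C->refl->F->L'->H->R'->E->plug->E
Char 7 ('E'): step: R->5, L=6; E->plug->E->R->C->L->C->refl->F->L'->H->R'->G->plug->G
Char 8 ('C'): step: R->6, L=6; C->plug->C->R->F->L->H->refl->A->L'->E->R'->G->plug->G
Char 9 ('D'): step: R->7, L=6; D->plug->D->R->B->L->G->refl->D->L'->A->R'->C->plug->C
Char 10 ('A'): step: R->0, L->7 (L advanced); A->plug->A->R->D->L->H->refl->A->L'->C->R'->E->plug->E

Answer: CHHBEEGGCE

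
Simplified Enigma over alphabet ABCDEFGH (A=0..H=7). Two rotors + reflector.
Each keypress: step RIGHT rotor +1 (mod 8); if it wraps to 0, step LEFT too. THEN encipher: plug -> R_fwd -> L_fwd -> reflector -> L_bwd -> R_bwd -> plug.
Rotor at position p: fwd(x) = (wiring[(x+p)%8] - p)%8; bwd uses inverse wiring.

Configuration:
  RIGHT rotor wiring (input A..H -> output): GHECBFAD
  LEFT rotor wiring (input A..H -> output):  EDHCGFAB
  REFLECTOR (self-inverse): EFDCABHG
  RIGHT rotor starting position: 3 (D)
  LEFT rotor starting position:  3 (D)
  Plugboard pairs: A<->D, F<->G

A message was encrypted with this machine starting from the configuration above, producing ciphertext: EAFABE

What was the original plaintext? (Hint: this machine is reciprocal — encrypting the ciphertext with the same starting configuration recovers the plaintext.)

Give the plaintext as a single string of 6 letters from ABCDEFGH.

Char 1 ('E'): step: R->4, L=3; E->plug->E->R->C->L->C->refl->D->L'->B->R'->B->plug->B
Char 2 ('A'): step: R->5, L=3; A->plug->D->R->B->L->D->refl->C->L'->C->R'->E->plug->E
Char 3 ('F'): step: R->6, L=3; F->plug->G->R->D->L->F->refl->B->L'->F->R'->B->plug->B
Char 4 ('A'): step: R->7, L=3; A->plug->D->R->F->L->B->refl->F->L'->D->R'->E->plug->E
Char 5 ('B'): step: R->0, L->4 (L advanced); B->plug->B->R->H->L->G->refl->H->L'->F->R'->F->plug->G
Char 6 ('E'): step: R->1, L=4; E->plug->E->R->E->L->A->refl->E->L'->C->R'->G->plug->F

Answer: BEBEGF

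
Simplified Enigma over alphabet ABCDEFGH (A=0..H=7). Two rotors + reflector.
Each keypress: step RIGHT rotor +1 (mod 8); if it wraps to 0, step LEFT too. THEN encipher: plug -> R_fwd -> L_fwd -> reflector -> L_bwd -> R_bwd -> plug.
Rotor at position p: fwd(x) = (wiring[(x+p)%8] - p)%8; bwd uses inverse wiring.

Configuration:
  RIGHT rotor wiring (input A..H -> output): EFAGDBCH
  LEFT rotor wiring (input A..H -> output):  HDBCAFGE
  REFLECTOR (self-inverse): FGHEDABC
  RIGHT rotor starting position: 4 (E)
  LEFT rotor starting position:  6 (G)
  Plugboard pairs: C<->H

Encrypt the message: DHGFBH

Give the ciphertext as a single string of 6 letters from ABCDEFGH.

Answer: CDDHCE

Derivation:
Char 1 ('D'): step: R->5, L=6; D->plug->D->R->H->L->H->refl->C->L'->G->R'->H->plug->C
Char 2 ('H'): step: R->6, L=6; H->plug->C->R->G->L->C->refl->H->L'->H->R'->D->plug->D
Char 3 ('G'): step: R->7, L=6; G->plug->G->R->C->L->B->refl->G->L'->B->R'->D->plug->D
Char 4 ('F'): step: R->0, L->7 (L advanced); F->plug->F->R->B->L->A->refl->F->L'->A->R'->C->plug->H
Char 5 ('B'): step: R->1, L=7; B->plug->B->R->H->L->H->refl->C->L'->D->R'->H->plug->C
Char 6 ('H'): step: R->2, L=7; H->plug->C->R->B->L->A->refl->F->L'->A->R'->E->plug->E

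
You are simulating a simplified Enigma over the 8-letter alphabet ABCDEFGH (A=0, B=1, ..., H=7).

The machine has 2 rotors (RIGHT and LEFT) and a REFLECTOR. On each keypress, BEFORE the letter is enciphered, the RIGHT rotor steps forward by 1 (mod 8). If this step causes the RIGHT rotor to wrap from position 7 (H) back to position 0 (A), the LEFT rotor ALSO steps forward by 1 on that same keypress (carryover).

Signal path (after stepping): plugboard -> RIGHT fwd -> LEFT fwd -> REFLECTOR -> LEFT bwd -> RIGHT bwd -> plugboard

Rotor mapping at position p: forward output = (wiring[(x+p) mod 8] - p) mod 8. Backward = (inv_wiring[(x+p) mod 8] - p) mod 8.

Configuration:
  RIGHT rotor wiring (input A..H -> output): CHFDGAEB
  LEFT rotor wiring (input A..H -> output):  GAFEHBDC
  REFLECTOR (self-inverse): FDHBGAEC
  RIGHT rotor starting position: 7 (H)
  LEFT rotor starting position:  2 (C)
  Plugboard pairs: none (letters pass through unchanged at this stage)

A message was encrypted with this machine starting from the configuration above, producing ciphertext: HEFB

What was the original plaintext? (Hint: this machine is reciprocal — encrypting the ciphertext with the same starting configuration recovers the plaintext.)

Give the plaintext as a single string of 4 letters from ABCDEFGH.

Char 1 ('H'): step: R->0, L->3 (L advanced); H->plug->H->R->B->L->E->refl->G->L'->C->R'->A->plug->A
Char 2 ('E'): step: R->1, L=3; E->plug->E->R->H->L->C->refl->H->L'->E->R'->B->plug->B
Char 3 ('F'): step: R->2, L=3; F->plug->F->R->H->L->C->refl->H->L'->E->R'->C->plug->C
Char 4 ('B'): step: R->3, L=3; B->plug->B->R->D->L->A->refl->F->L'->G->R'->E->plug->E

Answer: ABCE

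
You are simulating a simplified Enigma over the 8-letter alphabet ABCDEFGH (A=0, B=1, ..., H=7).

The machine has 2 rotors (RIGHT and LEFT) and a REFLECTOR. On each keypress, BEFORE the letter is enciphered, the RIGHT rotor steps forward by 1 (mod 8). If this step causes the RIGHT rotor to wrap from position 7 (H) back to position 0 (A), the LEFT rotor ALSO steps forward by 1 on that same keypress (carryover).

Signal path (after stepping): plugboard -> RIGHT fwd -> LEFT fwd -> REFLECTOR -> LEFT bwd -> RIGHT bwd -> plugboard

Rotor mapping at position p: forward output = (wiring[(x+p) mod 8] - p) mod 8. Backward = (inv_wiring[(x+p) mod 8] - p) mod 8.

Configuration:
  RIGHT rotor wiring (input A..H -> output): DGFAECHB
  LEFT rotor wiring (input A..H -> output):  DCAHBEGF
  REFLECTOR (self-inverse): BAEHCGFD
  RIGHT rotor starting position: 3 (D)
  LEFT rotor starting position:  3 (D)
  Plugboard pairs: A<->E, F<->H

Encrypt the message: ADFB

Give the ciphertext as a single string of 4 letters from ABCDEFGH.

Answer: GGDF

Derivation:
Char 1 ('A'): step: R->4, L=3; A->plug->E->R->H->L->F->refl->G->L'->B->R'->G->plug->G
Char 2 ('D'): step: R->5, L=3; D->plug->D->R->G->L->H->refl->D->L'->D->R'->G->plug->G
Char 3 ('F'): step: R->6, L=3; F->plug->H->R->E->L->C->refl->E->L'->A->R'->D->plug->D
Char 4 ('B'): step: R->7, L=3; B->plug->B->R->E->L->C->refl->E->L'->A->R'->H->plug->F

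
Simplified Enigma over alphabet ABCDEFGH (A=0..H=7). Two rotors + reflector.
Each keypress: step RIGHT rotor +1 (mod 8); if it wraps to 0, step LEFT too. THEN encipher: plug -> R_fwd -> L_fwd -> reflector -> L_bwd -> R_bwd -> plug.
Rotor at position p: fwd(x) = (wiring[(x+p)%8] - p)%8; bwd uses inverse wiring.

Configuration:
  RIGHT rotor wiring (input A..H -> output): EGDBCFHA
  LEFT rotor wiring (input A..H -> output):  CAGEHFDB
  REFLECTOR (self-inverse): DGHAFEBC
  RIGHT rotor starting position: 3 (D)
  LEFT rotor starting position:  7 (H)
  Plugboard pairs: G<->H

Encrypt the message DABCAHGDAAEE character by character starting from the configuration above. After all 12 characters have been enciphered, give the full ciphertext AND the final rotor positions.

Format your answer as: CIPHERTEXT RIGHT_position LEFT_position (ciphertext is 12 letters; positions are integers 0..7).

Char 1 ('D'): step: R->4, L=7; D->plug->D->R->E->L->F->refl->E->L'->H->R'->G->plug->H
Char 2 ('A'): step: R->5, L=7; A->plug->A->R->A->L->C->refl->H->L'->D->R'->C->plug->C
Char 3 ('B'): step: R->6, L=7; B->plug->B->R->C->L->B->refl->G->L'->G->R'->C->plug->C
Char 4 ('C'): step: R->7, L=7; C->plug->C->R->H->L->E->refl->F->L'->E->R'->D->plug->D
Char 5 ('A'): step: R->0, L->0 (L advanced); A->plug->A->R->E->L->H->refl->C->L'->A->R'->H->plug->G
Char 6 ('H'): step: R->1, L=0; H->plug->G->R->H->L->B->refl->G->L'->C->R'->B->plug->B
Char 7 ('G'): step: R->2, L=0; G->plug->H->R->E->L->H->refl->C->L'->A->R'->C->plug->C
Char 8 ('D'): step: R->3, L=0; D->plug->D->R->E->L->H->refl->C->L'->A->R'->H->plug->G
Char 9 ('A'): step: R->4, L=0; A->plug->A->R->G->L->D->refl->A->L'->B->R'->B->plug->B
Char 10 ('A'): step: R->5, L=0; A->plug->A->R->A->L->C->refl->H->L'->E->R'->G->plug->H
Char 11 ('E'): step: R->6, L=0; E->plug->E->R->F->L->F->refl->E->L'->D->R'->F->plug->F
Char 12 ('E'): step: R->7, L=0; E->plug->E->R->C->L->G->refl->B->L'->H->R'->C->plug->C
Final: ciphertext=HCCDGBCGBHFC, RIGHT=7, LEFT=0

Answer: HCCDGBCGBHFC 7 0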